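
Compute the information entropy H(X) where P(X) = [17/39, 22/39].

H(X) = -Σ p(x) log₂ p(x)
  -17/39 × log₂(17/39) = 0.5222
  -22/39 × log₂(22/39) = 0.4659
H(X) = 0.9881 bits


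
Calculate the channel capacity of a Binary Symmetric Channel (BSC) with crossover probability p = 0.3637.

For BSC with error probability p:
C = 1 - H(p) where H(p) is binary entropy
H(0.3637) = -0.3637 × log₂(0.3637) - 0.6363 × log₂(0.6363)
H(p) = 0.9457
C = 1 - 0.9457 = 0.0543 bits/use


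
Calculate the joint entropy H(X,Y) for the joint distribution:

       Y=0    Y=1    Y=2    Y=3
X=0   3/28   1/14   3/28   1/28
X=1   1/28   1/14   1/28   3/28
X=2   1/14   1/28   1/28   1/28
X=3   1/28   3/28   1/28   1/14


H(X,Y) = -Σ p(x,y) log₂ p(x,y)
  p(0,0)=3/28: -0.1071 × log₂(0.1071) = 0.3453
  p(0,1)=1/14: -0.0714 × log₂(0.0714) = 0.2720
  p(0,2)=3/28: -0.1071 × log₂(0.1071) = 0.3453
  p(0,3)=1/28: -0.0357 × log₂(0.0357) = 0.1717
  p(1,0)=1/28: -0.0357 × log₂(0.0357) = 0.1717
  p(1,1)=1/14: -0.0714 × log₂(0.0714) = 0.2720
  p(1,2)=1/28: -0.0357 × log₂(0.0357) = 0.1717
  p(1,3)=3/28: -0.1071 × log₂(0.1071) = 0.3453
  p(2,0)=1/14: -0.0714 × log₂(0.0714) = 0.2720
  p(2,1)=1/28: -0.0357 × log₂(0.0357) = 0.1717
  p(2,2)=1/28: -0.0357 × log₂(0.0357) = 0.1717
  p(2,3)=1/28: -0.0357 × log₂(0.0357) = 0.1717
  p(3,0)=1/28: -0.0357 × log₂(0.0357) = 0.1717
  p(3,1)=3/28: -0.1071 × log₂(0.1071) = 0.3453
  p(3,2)=1/28: -0.0357 × log₂(0.0357) = 0.1717
  p(3,3)=1/14: -0.0714 × log₂(0.0714) = 0.2720
H(X,Y) = 3.8424 bits


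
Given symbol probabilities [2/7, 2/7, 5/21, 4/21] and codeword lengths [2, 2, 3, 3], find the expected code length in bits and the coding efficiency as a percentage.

Average length L = Σ p_i × l_i = 2.4286 bits
Entropy H = 1.9814 bits
Efficiency η = H/L × 100% = 81.59%


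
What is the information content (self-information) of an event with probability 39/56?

Information content I(x) = -log₂(p(x))
I = -log₂(39/56) = -log₂(0.6964)
I = 0.5220 bits


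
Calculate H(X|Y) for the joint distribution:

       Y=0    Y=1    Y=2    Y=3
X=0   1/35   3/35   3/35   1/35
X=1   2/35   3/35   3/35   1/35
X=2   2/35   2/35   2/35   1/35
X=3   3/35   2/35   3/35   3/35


H(X|Y) = Σ_y p(y) H(X|Y=y)
  p(Y=0) = 8/35, H(X|Y=0) = 1.9056
  p(Y=1) = 2/7, H(X|Y=1) = 1.9710
  p(Y=2) = 11/35, H(X|Y=2) = 1.9808
  p(Y=3) = 6/35, H(X|Y=3) = 1.7925
H(X|Y) = 0.2286×1.9056 + 0.2857×1.9710 + 0.3143×1.9808 + 0.1714×1.7925 = 1.9285 bits


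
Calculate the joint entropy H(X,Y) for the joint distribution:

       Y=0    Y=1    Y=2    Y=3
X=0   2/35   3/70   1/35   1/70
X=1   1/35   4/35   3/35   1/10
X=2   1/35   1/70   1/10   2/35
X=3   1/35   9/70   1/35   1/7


H(X,Y) = -Σ p(x,y) log₂ p(x,y)
  p(0,0)=2/35: -0.0571 × log₂(0.0571) = 0.2360
  p(0,1)=3/70: -0.0429 × log₂(0.0429) = 0.1948
  p(0,2)=1/35: -0.0286 × log₂(0.0286) = 0.1466
  p(0,3)=1/70: -0.0143 × log₂(0.0143) = 0.0876
  p(1,0)=1/35: -0.0286 × log₂(0.0286) = 0.1466
  p(1,1)=4/35: -0.1143 × log₂(0.1143) = 0.3576
  p(1,2)=3/35: -0.0857 × log₂(0.0857) = 0.3038
  p(1,3)=1/10: -0.1000 × log₂(0.1000) = 0.3322
  p(2,0)=1/35: -0.0286 × log₂(0.0286) = 0.1466
  p(2,1)=1/70: -0.0143 × log₂(0.0143) = 0.0876
  p(2,2)=1/10: -0.1000 × log₂(0.1000) = 0.3322
  p(2,3)=2/35: -0.0571 × log₂(0.0571) = 0.2360
  p(3,0)=1/35: -0.0286 × log₂(0.0286) = 0.1466
  p(3,1)=9/70: -0.1286 × log₂(0.1286) = 0.3805
  p(3,2)=1/35: -0.0286 × log₂(0.0286) = 0.1466
  p(3,3)=1/7: -0.1429 × log₂(0.1429) = 0.4011
H(X,Y) = 3.6819 bits


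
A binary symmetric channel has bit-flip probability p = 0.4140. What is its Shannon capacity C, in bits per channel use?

For BSC with error probability p:
C = 1 - H(p) where H(p) is binary entropy
H(0.4140) = -0.4140 × log₂(0.4140) - 0.5860 × log₂(0.5860)
H(p) = 0.9786
C = 1 - 0.9786 = 0.0214 bits/use


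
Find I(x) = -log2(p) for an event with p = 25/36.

Information content I(x) = -log₂(p(x))
I = -log₂(25/36) = -log₂(0.6944)
I = 0.5261 bits


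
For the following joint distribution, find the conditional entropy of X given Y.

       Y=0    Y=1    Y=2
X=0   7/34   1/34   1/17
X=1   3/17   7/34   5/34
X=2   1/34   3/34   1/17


H(X|Y) = Σ_y p(y) H(X|Y=y)
  p(Y=0) = 7/17, H(X|Y=0) = 1.2958
  p(Y=1) = 11/34, H(X|Y=1) = 1.2407
  p(Y=2) = 9/34, H(X|Y=2) = 1.4355
H(X|Y) = 0.4118×1.2958 + 0.3235×1.2407 + 0.2647×1.4355 = 1.3150 bits


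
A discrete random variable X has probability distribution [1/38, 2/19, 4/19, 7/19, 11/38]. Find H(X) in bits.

H(X) = -Σ p(x) log₂ p(x)
  -1/38 × log₂(1/38) = 0.1381
  -2/19 × log₂(2/19) = 0.3419
  -4/19 × log₂(4/19) = 0.4732
  -7/19 × log₂(7/19) = 0.5307
  -11/38 × log₂(11/38) = 0.5177
H(X) = 2.0017 bits


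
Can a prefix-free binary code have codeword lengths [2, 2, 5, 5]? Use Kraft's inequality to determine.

Kraft inequality: Σ 2^(-l_i) ≤ 1 for prefix-free code
Calculating: 2^(-2) + 2^(-2) + 2^(-5) + 2^(-5)
= 0.25 + 0.25 + 0.03125 + 0.03125
= 0.5625
Since 0.5625 ≤ 1, prefix-free code exists


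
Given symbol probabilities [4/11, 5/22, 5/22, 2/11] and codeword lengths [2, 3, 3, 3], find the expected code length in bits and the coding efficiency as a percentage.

Average length L = Σ p_i × l_i = 2.6364 bits
Entropy H = 1.9495 bits
Efficiency η = H/L × 100% = 73.95%


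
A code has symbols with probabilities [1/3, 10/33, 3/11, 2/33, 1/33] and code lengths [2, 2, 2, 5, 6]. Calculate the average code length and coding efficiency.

Average length L = Σ p_i × l_i = 2.3030 bits
Entropy H = 1.9595 bits
Efficiency η = H/L × 100% = 85.08%


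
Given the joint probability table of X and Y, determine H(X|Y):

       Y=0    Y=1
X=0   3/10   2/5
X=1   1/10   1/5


H(X|Y) = Σ_y p(y) H(X|Y=y)
  p(Y=0) = 2/5, H(X|Y=0) = 0.8113
  p(Y=1) = 3/5, H(X|Y=1) = 0.9183
H(X|Y) = 0.4000×0.8113 + 0.6000×0.9183 = 0.8755 bits


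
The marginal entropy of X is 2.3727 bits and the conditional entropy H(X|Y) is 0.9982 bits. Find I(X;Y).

I(X;Y) = H(X) - H(X|Y)
I(X;Y) = 2.3727 - 0.9982 = 1.3745 bits


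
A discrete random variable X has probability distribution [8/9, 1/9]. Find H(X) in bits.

H(X) = -Σ p(x) log₂ p(x)
  -8/9 × log₂(8/9) = 0.1510
  -1/9 × log₂(1/9) = 0.3522
H(X) = 0.5033 bits


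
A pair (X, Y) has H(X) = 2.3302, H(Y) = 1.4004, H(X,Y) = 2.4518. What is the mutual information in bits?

I(X;Y) = H(X) + H(Y) - H(X,Y)
I(X;Y) = 2.3302 + 1.4004 - 2.4518 = 1.2788 bits


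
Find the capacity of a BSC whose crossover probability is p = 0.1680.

For BSC with error probability p:
C = 1 - H(p) where H(p) is binary entropy
H(0.1680) = -0.1680 × log₂(0.1680) - 0.8320 × log₂(0.8320)
H(p) = 0.6531
C = 1 - 0.6531 = 0.3469 bits/use


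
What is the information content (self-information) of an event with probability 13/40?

Information content I(x) = -log₂(p(x))
I = -log₂(13/40) = -log₂(0.3250)
I = 1.6215 bits


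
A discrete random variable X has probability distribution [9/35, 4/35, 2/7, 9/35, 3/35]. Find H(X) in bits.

H(X) = -Σ p(x) log₂ p(x)
  -9/35 × log₂(9/35) = 0.5038
  -4/35 × log₂(4/35) = 0.3576
  -2/7 × log₂(2/7) = 0.5164
  -9/35 × log₂(9/35) = 0.5038
  -3/35 × log₂(3/35) = 0.3038
H(X) = 2.1855 bits


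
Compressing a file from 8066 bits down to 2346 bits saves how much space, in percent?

Space savings = (1 - Compressed/Original) × 100%
= (1 - 2346/8066) × 100%
= 70.91%


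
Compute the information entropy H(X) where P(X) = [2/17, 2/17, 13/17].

H(X) = -Σ p(x) log₂ p(x)
  -2/17 × log₂(2/17) = 0.3632
  -2/17 × log₂(2/17) = 0.3632
  -13/17 × log₂(13/17) = 0.2960
H(X) = 1.0224 bits


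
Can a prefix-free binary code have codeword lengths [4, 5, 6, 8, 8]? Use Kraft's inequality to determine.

Kraft inequality: Σ 2^(-l_i) ≤ 1 for prefix-free code
Calculating: 2^(-4) + 2^(-5) + 2^(-6) + 2^(-8) + 2^(-8)
= 0.0625 + 0.03125 + 0.015625 + 0.00390625 + 0.00390625
= 0.1172
Since 0.1172 ≤ 1, prefix-free code exists


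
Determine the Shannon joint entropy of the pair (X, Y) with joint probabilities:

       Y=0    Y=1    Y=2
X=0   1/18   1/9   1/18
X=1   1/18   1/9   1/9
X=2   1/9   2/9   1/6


H(X,Y) = -Σ p(x,y) log₂ p(x,y)
  p(0,0)=1/18: -0.0556 × log₂(0.0556) = 0.2317
  p(0,1)=1/9: -0.1111 × log₂(0.1111) = 0.3522
  p(0,2)=1/18: -0.0556 × log₂(0.0556) = 0.2317
  p(1,0)=1/18: -0.0556 × log₂(0.0556) = 0.2317
  p(1,1)=1/9: -0.1111 × log₂(0.1111) = 0.3522
  p(1,2)=1/9: -0.1111 × log₂(0.1111) = 0.3522
  p(2,0)=1/9: -0.1111 × log₂(0.1111) = 0.3522
  p(2,1)=2/9: -0.2222 × log₂(0.2222) = 0.4822
  p(2,2)=1/6: -0.1667 × log₂(0.1667) = 0.4308
H(X,Y) = 3.0169 bits


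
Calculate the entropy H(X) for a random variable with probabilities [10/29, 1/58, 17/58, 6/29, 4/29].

H(X) = -Σ p(x) log₂ p(x)
  -10/29 × log₂(10/29) = 0.5297
  -1/58 × log₂(1/58) = 0.1010
  -17/58 × log₂(17/58) = 0.5189
  -6/29 × log₂(6/29) = 0.4703
  -4/29 × log₂(4/29) = 0.3942
H(X) = 2.0141 bits


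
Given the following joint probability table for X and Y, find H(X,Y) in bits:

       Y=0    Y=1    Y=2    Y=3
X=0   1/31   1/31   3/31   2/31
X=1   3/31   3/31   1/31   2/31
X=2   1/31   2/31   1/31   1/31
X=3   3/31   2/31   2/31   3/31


H(X,Y) = -Σ p(x,y) log₂ p(x,y)
  p(0,0)=1/31: -0.0323 × log₂(0.0323) = 0.1598
  p(0,1)=1/31: -0.0323 × log₂(0.0323) = 0.1598
  p(0,2)=3/31: -0.0968 × log₂(0.0968) = 0.3261
  p(0,3)=2/31: -0.0645 × log₂(0.0645) = 0.2551
  p(1,0)=3/31: -0.0968 × log₂(0.0968) = 0.3261
  p(1,1)=3/31: -0.0968 × log₂(0.0968) = 0.3261
  p(1,2)=1/31: -0.0323 × log₂(0.0323) = 0.1598
  p(1,3)=2/31: -0.0645 × log₂(0.0645) = 0.2551
  p(2,0)=1/31: -0.0323 × log₂(0.0323) = 0.1598
  p(2,1)=2/31: -0.0645 × log₂(0.0645) = 0.2551
  p(2,2)=1/31: -0.0323 × log₂(0.0323) = 0.1598
  p(2,3)=1/31: -0.0323 × log₂(0.0323) = 0.1598
  p(3,0)=3/31: -0.0968 × log₂(0.0968) = 0.3261
  p(3,1)=2/31: -0.0645 × log₂(0.0645) = 0.2551
  p(3,2)=2/31: -0.0645 × log₂(0.0645) = 0.2551
  p(3,3)=3/31: -0.0968 × log₂(0.0968) = 0.3261
H(X,Y) = 3.8647 bits


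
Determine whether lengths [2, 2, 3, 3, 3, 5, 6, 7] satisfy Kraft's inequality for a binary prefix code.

Kraft inequality: Σ 2^(-l_i) ≤ 1 for prefix-free code
Calculating: 2^(-2) + 2^(-2) + 2^(-3) + 2^(-3) + 2^(-3) + 2^(-5) + 2^(-6) + 2^(-7)
= 0.25 + 0.25 + 0.125 + 0.125 + 0.125 + 0.03125 + 0.015625 + 0.0078125
= 0.9297
Since 0.9297 ≤ 1, prefix-free code exists


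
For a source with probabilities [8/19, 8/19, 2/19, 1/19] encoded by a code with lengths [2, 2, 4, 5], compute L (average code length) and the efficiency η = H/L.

Average length L = Σ p_i × l_i = 2.3684 bits
Entropy H = 1.6163 bits
Efficiency η = H/L × 100% = 68.25%


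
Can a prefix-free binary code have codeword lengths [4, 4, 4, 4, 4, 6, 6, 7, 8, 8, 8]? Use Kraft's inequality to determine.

Kraft inequality: Σ 2^(-l_i) ≤ 1 for prefix-free code
Calculating: 2^(-4) + 2^(-4) + 2^(-4) + 2^(-4) + 2^(-4) + 2^(-6) + 2^(-6) + 2^(-7) + 2^(-8) + 2^(-8) + 2^(-8)
= 0.0625 + 0.0625 + 0.0625 + 0.0625 + 0.0625 + 0.015625 + 0.015625 + 0.0078125 + 0.00390625 + 0.00390625 + 0.00390625
= 0.3633
Since 0.3633 ≤ 1, prefix-free code exists


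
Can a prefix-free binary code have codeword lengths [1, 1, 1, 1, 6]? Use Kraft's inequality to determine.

Kraft inequality: Σ 2^(-l_i) ≤ 1 for prefix-free code
Calculating: 2^(-1) + 2^(-1) + 2^(-1) + 2^(-1) + 2^(-6)
= 0.5 + 0.5 + 0.5 + 0.5 + 0.015625
= 2.0156
Since 2.0156 > 1, prefix-free code does not exist


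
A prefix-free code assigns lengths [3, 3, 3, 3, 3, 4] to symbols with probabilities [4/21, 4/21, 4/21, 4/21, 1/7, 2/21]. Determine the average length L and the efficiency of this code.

Average length L = Σ p_i × l_i = 3.0952 bits
Entropy H = 2.5468 bits
Efficiency η = H/L × 100% = 82.28%


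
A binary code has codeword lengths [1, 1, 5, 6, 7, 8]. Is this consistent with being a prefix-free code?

Kraft inequality: Σ 2^(-l_i) ≤ 1 for prefix-free code
Calculating: 2^(-1) + 2^(-1) + 2^(-5) + 2^(-6) + 2^(-7) + 2^(-8)
= 0.5 + 0.5 + 0.03125 + 0.015625 + 0.0078125 + 0.00390625
= 1.0586
Since 1.0586 > 1, prefix-free code does not exist


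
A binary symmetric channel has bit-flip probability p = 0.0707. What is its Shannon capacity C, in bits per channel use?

For BSC with error probability p:
C = 1 - H(p) where H(p) is binary entropy
H(0.0707) = -0.0707 × log₂(0.0707) - 0.9293 × log₂(0.9293)
H(p) = 0.3685
C = 1 - 0.3685 = 0.6315 bits/use


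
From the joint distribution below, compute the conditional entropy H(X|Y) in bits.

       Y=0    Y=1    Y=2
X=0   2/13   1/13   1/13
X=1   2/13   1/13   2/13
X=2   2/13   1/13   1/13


H(X|Y) = Σ_y p(y) H(X|Y=y)
  p(Y=0) = 6/13, H(X|Y=0) = 1.5850
  p(Y=1) = 3/13, H(X|Y=1) = 1.5850
  p(Y=2) = 4/13, H(X|Y=2) = 1.5000
H(X|Y) = 0.4615×1.5850 + 0.2308×1.5850 + 0.3077×1.5000 = 1.5588 bits


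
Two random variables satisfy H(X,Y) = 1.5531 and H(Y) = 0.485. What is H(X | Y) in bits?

Chain rule: H(X,Y) = H(X|Y) + H(Y)
H(X|Y) = H(X,Y) - H(Y) = 1.5531 - 0.485 = 1.0681 bits


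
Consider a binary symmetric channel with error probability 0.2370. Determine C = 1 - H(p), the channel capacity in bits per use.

For BSC with error probability p:
C = 1 - H(p) where H(p) is binary entropy
H(0.2370) = -0.2370 × log₂(0.2370) - 0.7630 × log₂(0.7630)
H(p) = 0.7900
C = 1 - 0.7900 = 0.2100 bits/use


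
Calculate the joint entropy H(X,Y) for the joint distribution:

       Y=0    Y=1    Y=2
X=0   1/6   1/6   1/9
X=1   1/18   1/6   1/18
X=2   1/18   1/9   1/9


H(X,Y) = -Σ p(x,y) log₂ p(x,y)
  p(0,0)=1/6: -0.1667 × log₂(0.1667) = 0.4308
  p(0,1)=1/6: -0.1667 × log₂(0.1667) = 0.4308
  p(0,2)=1/9: -0.1111 × log₂(0.1111) = 0.3522
  p(1,0)=1/18: -0.0556 × log₂(0.0556) = 0.2317
  p(1,1)=1/6: -0.1667 × log₂(0.1667) = 0.4308
  p(1,2)=1/18: -0.0556 × log₂(0.0556) = 0.2317
  p(2,0)=1/18: -0.0556 × log₂(0.0556) = 0.2317
  p(2,1)=1/9: -0.1111 × log₂(0.1111) = 0.3522
  p(2,2)=1/9: -0.1111 × log₂(0.1111) = 0.3522
H(X,Y) = 3.0441 bits


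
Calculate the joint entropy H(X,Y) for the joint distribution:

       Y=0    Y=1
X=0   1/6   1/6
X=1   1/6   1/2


H(X,Y) = -Σ p(x,y) log₂ p(x,y)
  p(0,0)=1/6: -0.1667 × log₂(0.1667) = 0.4308
  p(0,1)=1/6: -0.1667 × log₂(0.1667) = 0.4308
  p(1,0)=1/6: -0.1667 × log₂(0.1667) = 0.4308
  p(1,1)=1/2: -0.5000 × log₂(0.5000) = 0.5000
H(X,Y) = 1.7925 bits


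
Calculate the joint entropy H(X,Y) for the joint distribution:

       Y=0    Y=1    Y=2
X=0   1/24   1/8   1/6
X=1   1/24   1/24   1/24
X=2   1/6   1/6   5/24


H(X,Y) = -Σ p(x,y) log₂ p(x,y)
  p(0,0)=1/24: -0.0417 × log₂(0.0417) = 0.1910
  p(0,1)=1/8: -0.1250 × log₂(0.1250) = 0.3750
  p(0,2)=1/6: -0.1667 × log₂(0.1667) = 0.4308
  p(1,0)=1/24: -0.0417 × log₂(0.0417) = 0.1910
  p(1,1)=1/24: -0.0417 × log₂(0.0417) = 0.1910
  p(1,2)=1/24: -0.0417 × log₂(0.0417) = 0.1910
  p(2,0)=1/6: -0.1667 × log₂(0.1667) = 0.4308
  p(2,1)=1/6: -0.1667 × log₂(0.1667) = 0.4308
  p(2,2)=5/24: -0.2083 × log₂(0.2083) = 0.4715
H(X,Y) = 2.9031 bits


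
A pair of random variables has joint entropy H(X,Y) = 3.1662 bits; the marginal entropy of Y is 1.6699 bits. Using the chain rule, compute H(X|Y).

Chain rule: H(X,Y) = H(X|Y) + H(Y)
H(X|Y) = H(X,Y) - H(Y) = 3.1662 - 1.6699 = 1.4963 bits


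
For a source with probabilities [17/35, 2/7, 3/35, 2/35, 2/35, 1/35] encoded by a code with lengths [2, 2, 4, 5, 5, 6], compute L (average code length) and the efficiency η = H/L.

Average length L = Σ p_i × l_i = 2.6286 bits
Entropy H = 1.9447 bits
Efficiency η = H/L × 100% = 73.98%


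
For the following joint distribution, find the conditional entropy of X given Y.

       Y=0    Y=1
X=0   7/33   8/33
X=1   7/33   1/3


H(X|Y) = Σ_y p(y) H(X|Y=y)
  p(Y=0) = 14/33, H(X|Y=0) = 1.0000
  p(Y=1) = 19/33, H(X|Y=1) = 0.9819
H(X|Y) = 0.4242×1.0000 + 0.5758×0.9819 = 0.9896 bits


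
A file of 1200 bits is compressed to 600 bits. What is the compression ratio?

Compression ratio = Original / Compressed
= 1200 / 600 = 2.00:1


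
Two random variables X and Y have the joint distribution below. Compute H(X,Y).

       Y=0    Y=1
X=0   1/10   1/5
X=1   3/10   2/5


H(X,Y) = -Σ p(x,y) log₂ p(x,y)
  p(0,0)=1/10: -0.1000 × log₂(0.1000) = 0.3322
  p(0,1)=1/5: -0.2000 × log₂(0.2000) = 0.4644
  p(1,0)=3/10: -0.3000 × log₂(0.3000) = 0.5211
  p(1,1)=2/5: -0.4000 × log₂(0.4000) = 0.5288
H(X,Y) = 1.8464 bits


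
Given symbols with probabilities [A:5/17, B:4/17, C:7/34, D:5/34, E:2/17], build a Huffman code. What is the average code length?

Huffman tree construction:
Combine smallest probabilities repeatedly
Resulting codes:
  A: 11 (length 2)
  B: 01 (length 2)
  C: 00 (length 2)
  D: 101 (length 3)
  E: 100 (length 3)
Average length = Σ p(s) × length(s) = 2.2647 bits


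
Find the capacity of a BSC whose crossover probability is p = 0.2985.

For BSC with error probability p:
C = 1 - H(p) where H(p) is binary entropy
H(0.2985) = -0.2985 × log₂(0.2985) - 0.7015 × log₂(0.7015)
H(p) = 0.8794
C = 1 - 0.8794 = 0.1206 bits/use


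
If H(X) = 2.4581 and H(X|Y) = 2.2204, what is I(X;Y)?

I(X;Y) = H(X) - H(X|Y)
I(X;Y) = 2.4581 - 2.2204 = 0.2377 bits


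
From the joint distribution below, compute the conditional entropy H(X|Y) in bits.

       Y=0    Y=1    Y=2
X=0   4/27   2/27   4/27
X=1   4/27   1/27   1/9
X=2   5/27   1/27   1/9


H(X|Y) = Σ_y p(y) H(X|Y=y)
  p(Y=0) = 13/27, H(X|Y=0) = 1.5766
  p(Y=1) = 4/27, H(X|Y=1) = 1.5000
  p(Y=2) = 10/27, H(X|Y=2) = 1.5710
H(X|Y) = 0.4815×1.5766 + 0.1481×1.5000 + 0.3704×1.5710 = 1.5632 bits


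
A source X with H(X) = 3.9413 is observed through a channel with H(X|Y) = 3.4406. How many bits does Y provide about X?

I(X;Y) = H(X) - H(X|Y)
I(X;Y) = 3.9413 - 3.4406 = 0.5007 bits


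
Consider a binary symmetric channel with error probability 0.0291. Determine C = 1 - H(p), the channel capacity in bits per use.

For BSC with error probability p:
C = 1 - H(p) where H(p) is binary entropy
H(0.0291) = -0.0291 × log₂(0.0291) - 0.9709 × log₂(0.9709)
H(p) = 0.1899
C = 1 - 0.1899 = 0.8101 bits/use


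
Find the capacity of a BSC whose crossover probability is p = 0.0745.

For BSC with error probability p:
C = 1 - H(p) where H(p) is binary entropy
H(0.0745) = -0.0745 × log₂(0.0745) - 0.9255 × log₂(0.9255)
H(p) = 0.3825
C = 1 - 0.3825 = 0.6175 bits/use


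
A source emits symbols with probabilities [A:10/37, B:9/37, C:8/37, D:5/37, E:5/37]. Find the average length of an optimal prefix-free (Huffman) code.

Huffman tree construction:
Combine smallest probabilities repeatedly
Resulting codes:
  A: 10 (length 2)
  B: 01 (length 2)
  C: 00 (length 2)
  D: 110 (length 3)
  E: 111 (length 3)
Average length = Σ p(s) × length(s) = 2.2703 bits


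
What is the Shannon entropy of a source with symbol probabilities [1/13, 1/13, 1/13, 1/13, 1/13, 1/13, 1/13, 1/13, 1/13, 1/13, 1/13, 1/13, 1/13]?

H(X) = -Σ p(x) log₂ p(x)
  -1/13 × log₂(1/13) = 0.2846
  -1/13 × log₂(1/13) = 0.2846
  -1/13 × log₂(1/13) = 0.2846
  -1/13 × log₂(1/13) = 0.2846
  -1/13 × log₂(1/13) = 0.2846
  -1/13 × log₂(1/13) = 0.2846
  -1/13 × log₂(1/13) = 0.2846
  -1/13 × log₂(1/13) = 0.2846
  -1/13 × log₂(1/13) = 0.2846
  -1/13 × log₂(1/13) = 0.2846
  -1/13 × log₂(1/13) = 0.2846
  -1/13 × log₂(1/13) = 0.2846
  -1/13 × log₂(1/13) = 0.2846
H(X) = 3.7004 bits


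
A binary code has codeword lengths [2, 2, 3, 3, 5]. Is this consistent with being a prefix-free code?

Kraft inequality: Σ 2^(-l_i) ≤ 1 for prefix-free code
Calculating: 2^(-2) + 2^(-2) + 2^(-3) + 2^(-3) + 2^(-5)
= 0.25 + 0.25 + 0.125 + 0.125 + 0.03125
= 0.7812
Since 0.7812 ≤ 1, prefix-free code exists


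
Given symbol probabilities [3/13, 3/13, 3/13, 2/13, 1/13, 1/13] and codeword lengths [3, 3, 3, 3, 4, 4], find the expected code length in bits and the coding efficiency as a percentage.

Average length L = Σ p_i × l_i = 3.1538 bits
Entropy H = 2.4493 bits
Efficiency η = H/L × 100% = 77.66%


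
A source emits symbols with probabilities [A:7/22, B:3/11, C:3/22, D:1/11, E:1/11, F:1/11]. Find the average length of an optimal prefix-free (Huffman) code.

Huffman tree construction:
Combine smallest probabilities repeatedly
Resulting codes:
  A: 11 (length 2)
  B: 10 (length 2)
  C: 011 (length 3)
  D: 000 (length 3)
  E: 001 (length 3)
  F: 010 (length 3)
Average length = Σ p(s) × length(s) = 2.4091 bits


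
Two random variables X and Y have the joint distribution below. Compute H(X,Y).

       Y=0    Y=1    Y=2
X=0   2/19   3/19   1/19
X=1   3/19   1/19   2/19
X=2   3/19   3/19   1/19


H(X,Y) = -Σ p(x,y) log₂ p(x,y)
  p(0,0)=2/19: -0.1053 × log₂(0.1053) = 0.3419
  p(0,1)=3/19: -0.1579 × log₂(0.1579) = 0.4205
  p(0,2)=1/19: -0.0526 × log₂(0.0526) = 0.2236
  p(1,0)=3/19: -0.1579 × log₂(0.1579) = 0.4205
  p(1,1)=1/19: -0.0526 × log₂(0.0526) = 0.2236
  p(1,2)=2/19: -0.1053 × log₂(0.1053) = 0.3419
  p(2,0)=3/19: -0.1579 × log₂(0.1579) = 0.4205
  p(2,1)=3/19: -0.1579 × log₂(0.1579) = 0.4205
  p(2,2)=1/19: -0.0526 × log₂(0.0526) = 0.2236
H(X,Y) = 3.0364 bits


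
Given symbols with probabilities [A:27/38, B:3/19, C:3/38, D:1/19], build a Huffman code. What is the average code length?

Huffman tree construction:
Combine smallest probabilities repeatedly
Resulting codes:
  A: 1 (length 1)
  B: 01 (length 2)
  C: 001 (length 3)
  D: 000 (length 3)
Average length = Σ p(s) × length(s) = 1.4211 bits


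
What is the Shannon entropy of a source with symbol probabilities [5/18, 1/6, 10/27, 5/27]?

H(X) = -Σ p(x) log₂ p(x)
  -5/18 × log₂(5/18) = 0.5133
  -1/6 × log₂(1/6) = 0.4308
  -10/27 × log₂(10/27) = 0.5307
  -5/27 × log₂(5/27) = 0.4505
H(X) = 1.9254 bits


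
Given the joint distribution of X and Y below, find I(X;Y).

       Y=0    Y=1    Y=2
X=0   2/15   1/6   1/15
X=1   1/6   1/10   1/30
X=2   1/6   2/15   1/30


H(X) = 1.5801, H(Y) = 1.4295, H(X,Y) = 2.9874
I(X;Y) = H(X) + H(Y) - H(X,Y) = 0.0222 bits


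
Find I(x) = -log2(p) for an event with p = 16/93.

Information content I(x) = -log₂(p(x))
I = -log₂(16/93) = -log₂(0.1720)
I = 2.5392 bits


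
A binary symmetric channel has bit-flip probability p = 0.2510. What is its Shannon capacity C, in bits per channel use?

For BSC with error probability p:
C = 1 - H(p) where H(p) is binary entropy
H(0.2510) = -0.2510 × log₂(0.2510) - 0.7490 × log₂(0.7490)
H(p) = 0.8129
C = 1 - 0.8129 = 0.1871 bits/use


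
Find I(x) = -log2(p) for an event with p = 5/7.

Information content I(x) = -log₂(p(x))
I = -log₂(5/7) = -log₂(0.7143)
I = 0.4854 bits


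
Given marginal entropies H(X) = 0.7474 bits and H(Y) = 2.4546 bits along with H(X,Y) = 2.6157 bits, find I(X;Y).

I(X;Y) = H(X) + H(Y) - H(X,Y)
I(X;Y) = 0.7474 + 2.4546 - 2.6157 = 0.5863 bits


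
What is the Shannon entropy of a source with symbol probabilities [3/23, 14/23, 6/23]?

H(X) = -Σ p(x) log₂ p(x)
  -3/23 × log₂(3/23) = 0.3833
  -14/23 × log₂(14/23) = 0.4360
  -6/23 × log₂(6/23) = 0.5057
H(X) = 1.3250 bits


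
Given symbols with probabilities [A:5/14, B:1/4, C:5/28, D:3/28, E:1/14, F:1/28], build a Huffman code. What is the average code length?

Huffman tree construction:
Combine smallest probabilities repeatedly
Resulting codes:
  A: 11 (length 2)
  B: 10 (length 2)
  C: 00 (length 2)
  D: 010 (length 3)
  E: 0111 (length 4)
  F: 0110 (length 4)
Average length = Σ p(s) × length(s) = 2.3214 bits


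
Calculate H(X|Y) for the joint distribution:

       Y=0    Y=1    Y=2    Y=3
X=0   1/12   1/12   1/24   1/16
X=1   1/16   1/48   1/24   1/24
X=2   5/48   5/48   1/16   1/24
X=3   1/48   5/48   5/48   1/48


H(X|Y) = Σ_y p(y) H(X|Y=y)
  p(Y=0) = 13/48, H(X|Y=0) = 1.8262
  p(Y=1) = 5/16, H(X|Y=1) = 1.8256
  p(Y=2) = 1/4, H(X|Y=2) = 1.8879
  p(Y=3) = 1/6, H(X|Y=3) = 1.9056
H(X|Y) = 0.2708×1.8262 + 0.3125×1.8256 + 0.2500×1.8879 + 0.1667×1.9056 = 1.8547 bits


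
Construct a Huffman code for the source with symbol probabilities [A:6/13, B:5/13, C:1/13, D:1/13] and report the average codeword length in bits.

Huffman tree construction:
Combine smallest probabilities repeatedly
Resulting codes:
  A: 0 (length 1)
  B: 11 (length 2)
  C: 100 (length 3)
  D: 101 (length 3)
Average length = Σ p(s) × length(s) = 1.6923 bits


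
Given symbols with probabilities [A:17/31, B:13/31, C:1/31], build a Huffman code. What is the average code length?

Huffman tree construction:
Combine smallest probabilities repeatedly
Resulting codes:
  A: 1 (length 1)
  B: 01 (length 2)
  C: 00 (length 2)
Average length = Σ p(s) × length(s) = 1.4516 bits


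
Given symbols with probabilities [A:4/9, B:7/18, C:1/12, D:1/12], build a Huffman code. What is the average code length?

Huffman tree construction:
Combine smallest probabilities repeatedly
Resulting codes:
  A: 0 (length 1)
  B: 11 (length 2)
  C: 100 (length 3)
  D: 101 (length 3)
Average length = Σ p(s) × length(s) = 1.7222 bits


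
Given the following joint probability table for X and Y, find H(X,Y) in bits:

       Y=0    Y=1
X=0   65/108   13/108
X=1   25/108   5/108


H(X,Y) = -Σ p(x,y) log₂ p(x,y)
  p(0,0)=65/108: -0.6019 × log₂(0.6019) = 0.4409
  p(0,1)=13/108: -0.1204 × log₂(0.1204) = 0.3677
  p(1,0)=25/108: -0.2315 × log₂(0.2315) = 0.4887
  p(1,1)=5/108: -0.0463 × log₂(0.0463) = 0.2052
H(X,Y) = 1.5024 bits


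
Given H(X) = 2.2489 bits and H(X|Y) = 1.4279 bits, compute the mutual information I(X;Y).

I(X;Y) = H(X) - H(X|Y)
I(X;Y) = 2.2489 - 1.4279 = 0.821 bits


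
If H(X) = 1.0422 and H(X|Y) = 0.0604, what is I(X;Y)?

I(X;Y) = H(X) - H(X|Y)
I(X;Y) = 1.0422 - 0.0604 = 0.9818 bits


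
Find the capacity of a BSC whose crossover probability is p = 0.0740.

For BSC with error probability p:
C = 1 - H(p) where H(p) is binary entropy
H(0.0740) = -0.0740 × log₂(0.0740) - 0.9260 × log₂(0.9260)
H(p) = 0.3807
C = 1 - 0.3807 = 0.6193 bits/use


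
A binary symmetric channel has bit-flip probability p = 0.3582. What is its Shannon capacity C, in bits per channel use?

For BSC with error probability p:
C = 1 - H(p) where H(p) is binary entropy
H(0.3582) = -0.3582 × log₂(0.3582) - 0.6418 × log₂(0.6418)
H(p) = 0.9412
C = 1 - 0.9412 = 0.0588 bits/use


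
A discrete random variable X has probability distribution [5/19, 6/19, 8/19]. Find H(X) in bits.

H(X) = -Σ p(x) log₂ p(x)
  -5/19 × log₂(5/19) = 0.5068
  -6/19 × log₂(6/19) = 0.5251
  -8/19 × log₂(8/19) = 0.5254
H(X) = 1.5574 bits


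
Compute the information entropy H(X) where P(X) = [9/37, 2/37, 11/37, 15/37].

H(X) = -Σ p(x) log₂ p(x)
  -9/37 × log₂(9/37) = 0.4961
  -2/37 × log₂(2/37) = 0.2275
  -11/37 × log₂(11/37) = 0.5203
  -15/37 × log₂(15/37) = 0.5281
H(X) = 1.7720 bits


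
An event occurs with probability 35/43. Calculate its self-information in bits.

Information content I(x) = -log₂(p(x))
I = -log₂(35/43) = -log₂(0.8140)
I = 0.2970 bits


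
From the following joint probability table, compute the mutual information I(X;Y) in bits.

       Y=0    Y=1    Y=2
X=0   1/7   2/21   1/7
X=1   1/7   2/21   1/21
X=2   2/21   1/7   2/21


H(X) = 1.5751, H(Y) = 1.5751, H(X,Y) = 3.1057
I(X;Y) = H(X) + H(Y) - H(X,Y) = 0.0446 bits


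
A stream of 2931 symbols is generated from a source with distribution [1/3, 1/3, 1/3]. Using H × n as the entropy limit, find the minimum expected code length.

Entropy H = 1.5850 bits/symbol
Minimum bits = H × n = 1.5850 × 2931
= 4645.53 bits


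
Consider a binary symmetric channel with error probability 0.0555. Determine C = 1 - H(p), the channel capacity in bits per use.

For BSC with error probability p:
C = 1 - H(p) where H(p) is binary entropy
H(0.0555) = -0.0555 × log₂(0.0555) - 0.9445 × log₂(0.9445)
H(p) = 0.3093
C = 1 - 0.3093 = 0.6907 bits/use


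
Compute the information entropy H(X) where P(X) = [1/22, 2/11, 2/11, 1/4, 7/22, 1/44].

H(X) = -Σ p(x) log₂ p(x)
  -1/22 × log₂(1/22) = 0.2027
  -2/11 × log₂(2/11) = 0.4472
  -2/11 × log₂(2/11) = 0.4472
  -1/4 × log₂(1/4) = 0.5000
  -7/22 × log₂(7/22) = 0.5257
  -1/44 × log₂(1/44) = 0.1241
H(X) = 2.2468 bits


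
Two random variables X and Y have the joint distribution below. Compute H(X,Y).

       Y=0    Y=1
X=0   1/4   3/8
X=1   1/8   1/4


H(X,Y) = -Σ p(x,y) log₂ p(x,y)
  p(0,0)=1/4: -0.2500 × log₂(0.2500) = 0.5000
  p(0,1)=3/8: -0.3750 × log₂(0.3750) = 0.5306
  p(1,0)=1/8: -0.1250 × log₂(0.1250) = 0.3750
  p(1,1)=1/4: -0.2500 × log₂(0.2500) = 0.5000
H(X,Y) = 1.9056 bits


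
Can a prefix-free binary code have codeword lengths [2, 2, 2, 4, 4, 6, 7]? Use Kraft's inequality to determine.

Kraft inequality: Σ 2^(-l_i) ≤ 1 for prefix-free code
Calculating: 2^(-2) + 2^(-2) + 2^(-2) + 2^(-4) + 2^(-4) + 2^(-6) + 2^(-7)
= 0.25 + 0.25 + 0.25 + 0.0625 + 0.0625 + 0.015625 + 0.0078125
= 0.8984
Since 0.8984 ≤ 1, prefix-free code exists


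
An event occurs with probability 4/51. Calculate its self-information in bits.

Information content I(x) = -log₂(p(x))
I = -log₂(4/51) = -log₂(0.0784)
I = 3.6724 bits


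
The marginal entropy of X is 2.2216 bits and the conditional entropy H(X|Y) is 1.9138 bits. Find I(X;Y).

I(X;Y) = H(X) - H(X|Y)
I(X;Y) = 2.2216 - 1.9138 = 0.3078 bits


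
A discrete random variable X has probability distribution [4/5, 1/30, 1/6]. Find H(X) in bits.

H(X) = -Σ p(x) log₂ p(x)
  -4/5 × log₂(4/5) = 0.2575
  -1/30 × log₂(1/30) = 0.1636
  -1/6 × log₂(1/6) = 0.4308
H(X) = 0.8519 bits


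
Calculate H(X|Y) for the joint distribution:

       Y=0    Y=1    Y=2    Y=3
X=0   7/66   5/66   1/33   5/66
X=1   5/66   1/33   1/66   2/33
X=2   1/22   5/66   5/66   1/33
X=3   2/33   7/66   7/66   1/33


H(X|Y) = Σ_y p(y) H(X|Y=y)
  p(Y=0) = 19/66, H(X|Y=0) = 1.9313
  p(Y=1) = 19/66, H(X|Y=1) = 1.8863
  p(Y=2) = 5/22, H(X|Y=2) = 1.6895
  p(Y=3) = 13/66, H(X|Y=3) = 1.8843
H(X|Y) = 0.2879×1.9313 + 0.2879×1.8863 + 0.2273×1.6895 + 0.1970×1.8843 = 1.8541 bits


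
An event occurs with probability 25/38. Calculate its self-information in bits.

Information content I(x) = -log₂(p(x))
I = -log₂(25/38) = -log₂(0.6579)
I = 0.6041 bits


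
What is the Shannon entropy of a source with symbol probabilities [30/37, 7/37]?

H(X) = -Σ p(x) log₂ p(x)
  -30/37 × log₂(30/37) = 0.2453
  -7/37 × log₂(7/37) = 0.4545
H(X) = 0.6998 bits


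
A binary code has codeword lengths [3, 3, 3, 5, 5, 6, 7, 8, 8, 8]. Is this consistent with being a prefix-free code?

Kraft inequality: Σ 2^(-l_i) ≤ 1 for prefix-free code
Calculating: 2^(-3) + 2^(-3) + 2^(-3) + 2^(-5) + 2^(-5) + 2^(-6) + 2^(-7) + 2^(-8) + 2^(-8) + 2^(-8)
= 0.125 + 0.125 + 0.125 + 0.03125 + 0.03125 + 0.015625 + 0.0078125 + 0.00390625 + 0.00390625 + 0.00390625
= 0.4727
Since 0.4727 ≤ 1, prefix-free code exists


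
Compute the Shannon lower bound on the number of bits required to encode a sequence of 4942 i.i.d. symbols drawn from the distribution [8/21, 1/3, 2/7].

Entropy H = 1.5751 bits/symbol
Minimum bits = H × n = 1.5751 × 4942
= 7784.22 bits


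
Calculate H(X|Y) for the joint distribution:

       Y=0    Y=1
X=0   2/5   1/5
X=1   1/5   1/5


H(X|Y) = Σ_y p(y) H(X|Y=y)
  p(Y=0) = 3/5, H(X|Y=0) = 0.9183
  p(Y=1) = 2/5, H(X|Y=1) = 1.0000
H(X|Y) = 0.6000×0.9183 + 0.4000×1.0000 = 0.9510 bits


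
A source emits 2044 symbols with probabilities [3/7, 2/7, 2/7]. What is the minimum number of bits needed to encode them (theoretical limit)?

Entropy H = 1.5567 bits/symbol
Minimum bits = H × n = 1.5567 × 2044
= 3181.81 bits


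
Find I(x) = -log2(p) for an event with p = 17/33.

Information content I(x) = -log₂(p(x))
I = -log₂(17/33) = -log₂(0.5152)
I = 0.9569 bits


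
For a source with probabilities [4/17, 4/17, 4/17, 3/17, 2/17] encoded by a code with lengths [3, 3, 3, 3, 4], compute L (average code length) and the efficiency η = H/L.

Average length L = Σ p_i × l_i = 3.1176 bits
Entropy H = 2.2784 bits
Efficiency η = H/L × 100% = 73.08%


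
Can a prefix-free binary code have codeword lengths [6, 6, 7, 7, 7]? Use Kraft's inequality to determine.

Kraft inequality: Σ 2^(-l_i) ≤ 1 for prefix-free code
Calculating: 2^(-6) + 2^(-6) + 2^(-7) + 2^(-7) + 2^(-7)
= 0.015625 + 0.015625 + 0.0078125 + 0.0078125 + 0.0078125
= 0.0547
Since 0.0547 ≤ 1, prefix-free code exists


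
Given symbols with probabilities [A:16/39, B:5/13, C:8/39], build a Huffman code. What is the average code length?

Huffman tree construction:
Combine smallest probabilities repeatedly
Resulting codes:
  A: 0 (length 1)
  B: 11 (length 2)
  C: 10 (length 2)
Average length = Σ p(s) × length(s) = 1.5897 bits


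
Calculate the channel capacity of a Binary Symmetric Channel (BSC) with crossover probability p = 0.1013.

For BSC with error probability p:
C = 1 - H(p) where H(p) is binary entropy
H(0.1013) = -0.1013 × log₂(0.1013) - 0.8987 × log₂(0.8987)
H(p) = 0.4731
C = 1 - 0.4731 = 0.5269 bits/use


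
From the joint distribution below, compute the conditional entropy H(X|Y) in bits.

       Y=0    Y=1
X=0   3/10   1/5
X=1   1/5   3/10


H(X|Y) = Σ_y p(y) H(X|Y=y)
  p(Y=0) = 1/2, H(X|Y=0) = 0.9710
  p(Y=1) = 1/2, H(X|Y=1) = 0.9710
H(X|Y) = 0.5000×0.9710 + 0.5000×0.9710 = 0.9710 bits


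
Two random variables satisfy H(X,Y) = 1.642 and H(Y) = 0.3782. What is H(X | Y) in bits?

Chain rule: H(X,Y) = H(X|Y) + H(Y)
H(X|Y) = H(X,Y) - H(Y) = 1.642 - 0.3782 = 1.2638 bits


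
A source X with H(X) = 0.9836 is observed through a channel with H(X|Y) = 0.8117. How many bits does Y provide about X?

I(X;Y) = H(X) - H(X|Y)
I(X;Y) = 0.9836 - 0.8117 = 0.1719 bits


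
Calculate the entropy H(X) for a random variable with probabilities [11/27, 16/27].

H(X) = -Σ p(x) log₂ p(x)
  -11/27 × log₂(11/27) = 0.5278
  -16/27 × log₂(16/27) = 0.4473
H(X) = 0.9751 bits


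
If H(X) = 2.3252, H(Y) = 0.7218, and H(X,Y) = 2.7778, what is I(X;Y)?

I(X;Y) = H(X) + H(Y) - H(X,Y)
I(X;Y) = 2.3252 + 0.7218 - 2.7778 = 0.2692 bits


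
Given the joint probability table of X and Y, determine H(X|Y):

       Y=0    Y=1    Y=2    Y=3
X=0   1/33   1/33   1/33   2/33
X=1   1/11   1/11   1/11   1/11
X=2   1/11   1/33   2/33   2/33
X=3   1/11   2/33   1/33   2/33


H(X|Y) = Σ_y p(y) H(X|Y=y)
  p(Y=0) = 10/33, H(X|Y=0) = 1.8955
  p(Y=1) = 7/33, H(X|Y=1) = 1.8424
  p(Y=2) = 7/33, H(X|Y=2) = 1.8424
  p(Y=3) = 3/11, H(X|Y=3) = 1.9749
H(X|Y) = 0.3030×1.8955 + 0.2121×1.8424 + 0.2121×1.8424 + 0.2727×1.9749 = 1.8946 bits


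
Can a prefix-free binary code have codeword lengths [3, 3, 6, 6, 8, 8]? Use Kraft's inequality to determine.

Kraft inequality: Σ 2^(-l_i) ≤ 1 for prefix-free code
Calculating: 2^(-3) + 2^(-3) + 2^(-6) + 2^(-6) + 2^(-8) + 2^(-8)
= 0.125 + 0.125 + 0.015625 + 0.015625 + 0.00390625 + 0.00390625
= 0.2891
Since 0.2891 ≤ 1, prefix-free code exists


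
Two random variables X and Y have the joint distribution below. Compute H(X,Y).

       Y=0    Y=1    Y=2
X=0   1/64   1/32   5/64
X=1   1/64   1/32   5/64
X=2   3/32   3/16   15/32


H(X,Y) = -Σ p(x,y) log₂ p(x,y)
  p(0,0)=1/64: -0.0156 × log₂(0.0156) = 0.0938
  p(0,1)=1/32: -0.0312 × log₂(0.0312) = 0.1562
  p(0,2)=5/64: -0.0781 × log₂(0.0781) = 0.2873
  p(1,0)=1/64: -0.0156 × log₂(0.0156) = 0.0938
  p(1,1)=1/32: -0.0312 × log₂(0.0312) = 0.1562
  p(1,2)=5/64: -0.0781 × log₂(0.0781) = 0.2873
  p(2,0)=3/32: -0.0938 × log₂(0.0938) = 0.3202
  p(2,1)=3/16: -0.1875 × log₂(0.1875) = 0.4528
  p(2,2)=15/32: -0.4688 × log₂(0.4688) = 0.5124
H(X,Y) = 2.3601 bits


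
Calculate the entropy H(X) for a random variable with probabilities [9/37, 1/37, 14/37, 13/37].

H(X) = -Σ p(x) log₂ p(x)
  -9/37 × log₂(9/37) = 0.4961
  -1/37 × log₂(1/37) = 0.1408
  -14/37 × log₂(14/37) = 0.5305
  -13/37 × log₂(13/37) = 0.5302
H(X) = 1.6976 bits


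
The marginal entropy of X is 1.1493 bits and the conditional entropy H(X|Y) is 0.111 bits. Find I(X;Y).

I(X;Y) = H(X) - H(X|Y)
I(X;Y) = 1.1493 - 0.111 = 1.0383 bits


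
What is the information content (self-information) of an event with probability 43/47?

Information content I(x) = -log₂(p(x))
I = -log₂(43/47) = -log₂(0.9149)
I = 0.1283 bits


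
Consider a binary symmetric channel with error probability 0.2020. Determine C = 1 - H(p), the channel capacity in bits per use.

For BSC with error probability p:
C = 1 - H(p) where H(p) is binary entropy
H(0.2020) = -0.2020 × log₂(0.2020) - 0.7980 × log₂(0.7980)
H(p) = 0.7259
C = 1 - 0.7259 = 0.2741 bits/use


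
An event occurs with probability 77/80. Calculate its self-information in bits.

Information content I(x) = -log₂(p(x))
I = -log₂(77/80) = -log₂(0.9625)
I = 0.0551 bits


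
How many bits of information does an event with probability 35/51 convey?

Information content I(x) = -log₂(p(x))
I = -log₂(35/51) = -log₂(0.6863)
I = 0.5431 bits


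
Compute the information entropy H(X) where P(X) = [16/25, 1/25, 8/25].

H(X) = -Σ p(x) log₂ p(x)
  -16/25 × log₂(16/25) = 0.4121
  -1/25 × log₂(1/25) = 0.1858
  -8/25 × log₂(8/25) = 0.5260
H(X) = 1.1239 bits


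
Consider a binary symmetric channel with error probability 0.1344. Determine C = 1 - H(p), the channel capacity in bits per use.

For BSC with error probability p:
C = 1 - H(p) where H(p) is binary entropy
H(0.1344) = -0.1344 × log₂(0.1344) - 0.8656 × log₂(0.8656)
H(p) = 0.5694
C = 1 - 0.5694 = 0.4306 bits/use


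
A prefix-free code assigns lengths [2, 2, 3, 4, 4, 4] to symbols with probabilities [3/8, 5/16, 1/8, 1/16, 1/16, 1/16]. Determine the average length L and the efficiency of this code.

Average length L = Σ p_i × l_i = 2.5000 bits
Entropy H = 2.1800 bits
Efficiency η = H/L × 100% = 87.20%


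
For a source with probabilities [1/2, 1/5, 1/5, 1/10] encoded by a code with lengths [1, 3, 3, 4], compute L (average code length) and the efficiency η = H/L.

Average length L = Σ p_i × l_i = 2.1000 bits
Entropy H = 1.7610 bits
Efficiency η = H/L × 100% = 83.86%


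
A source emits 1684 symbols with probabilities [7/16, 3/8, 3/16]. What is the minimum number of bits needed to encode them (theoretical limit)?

Entropy H = 1.5052 bits/symbol
Minimum bits = H × n = 1.5052 × 1684
= 2534.83 bits


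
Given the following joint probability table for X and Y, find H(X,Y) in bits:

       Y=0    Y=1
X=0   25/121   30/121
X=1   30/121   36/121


H(X,Y) = -Σ p(x,y) log₂ p(x,y)
  p(0,0)=25/121: -0.2066 × log₂(0.2066) = 0.4700
  p(0,1)=30/121: -0.2479 × log₂(0.2479) = 0.4988
  p(1,0)=30/121: -0.2479 × log₂(0.2479) = 0.4988
  p(1,1)=36/121: -0.2975 × log₂(0.2975) = 0.5203
H(X,Y) = 1.9881 bits


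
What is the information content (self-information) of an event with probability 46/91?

Information content I(x) = -log₂(p(x))
I = -log₂(46/91) = -log₂(0.5055)
I = 0.9842 bits


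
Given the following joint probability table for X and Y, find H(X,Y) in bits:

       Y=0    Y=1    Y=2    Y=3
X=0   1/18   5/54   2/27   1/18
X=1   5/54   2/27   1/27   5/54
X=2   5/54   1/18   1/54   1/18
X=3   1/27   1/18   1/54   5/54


H(X,Y) = -Σ p(x,y) log₂ p(x,y)
  p(0,0)=1/18: -0.0556 × log₂(0.0556) = 0.2317
  p(0,1)=5/54: -0.0926 × log₂(0.0926) = 0.3179
  p(0,2)=2/27: -0.0741 × log₂(0.0741) = 0.2781
  p(0,3)=1/18: -0.0556 × log₂(0.0556) = 0.2317
  p(1,0)=5/54: -0.0926 × log₂(0.0926) = 0.3179
  p(1,1)=2/27: -0.0741 × log₂(0.0741) = 0.2781
  p(1,2)=1/27: -0.0370 × log₂(0.0370) = 0.1761
  p(1,3)=5/54: -0.0926 × log₂(0.0926) = 0.3179
  p(2,0)=5/54: -0.0926 × log₂(0.0926) = 0.3179
  p(2,1)=1/18: -0.0556 × log₂(0.0556) = 0.2317
  p(2,2)=1/54: -0.0185 × log₂(0.0185) = 0.1066
  p(2,3)=1/18: -0.0556 × log₂(0.0556) = 0.2317
  p(3,0)=1/27: -0.0370 × log₂(0.0370) = 0.1761
  p(3,1)=1/18: -0.0556 × log₂(0.0556) = 0.2317
  p(3,2)=1/54: -0.0185 × log₂(0.0185) = 0.1066
  p(3,3)=5/54: -0.0926 × log₂(0.0926) = 0.3179
H(X,Y) = 3.8693 bits
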